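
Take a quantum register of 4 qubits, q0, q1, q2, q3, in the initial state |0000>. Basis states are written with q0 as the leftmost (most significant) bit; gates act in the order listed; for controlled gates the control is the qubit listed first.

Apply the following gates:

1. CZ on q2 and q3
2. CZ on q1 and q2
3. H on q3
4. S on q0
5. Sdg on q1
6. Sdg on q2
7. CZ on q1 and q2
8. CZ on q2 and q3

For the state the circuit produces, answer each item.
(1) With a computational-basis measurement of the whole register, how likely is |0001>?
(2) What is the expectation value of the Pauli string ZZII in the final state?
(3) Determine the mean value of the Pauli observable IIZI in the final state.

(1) The probability of measuring |0001> is 1/2.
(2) In the final state, ZZII has expectation 1.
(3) The observable IIZI averages to 1.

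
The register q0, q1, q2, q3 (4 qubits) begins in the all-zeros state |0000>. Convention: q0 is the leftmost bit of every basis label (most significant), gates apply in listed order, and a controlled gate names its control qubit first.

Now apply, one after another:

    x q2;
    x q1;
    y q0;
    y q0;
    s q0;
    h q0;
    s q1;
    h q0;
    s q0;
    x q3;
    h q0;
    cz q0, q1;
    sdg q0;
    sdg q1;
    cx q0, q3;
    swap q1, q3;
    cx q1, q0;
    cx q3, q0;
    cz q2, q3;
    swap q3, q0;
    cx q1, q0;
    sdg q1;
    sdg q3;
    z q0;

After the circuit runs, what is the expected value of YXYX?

The observable YXYX averages to 0.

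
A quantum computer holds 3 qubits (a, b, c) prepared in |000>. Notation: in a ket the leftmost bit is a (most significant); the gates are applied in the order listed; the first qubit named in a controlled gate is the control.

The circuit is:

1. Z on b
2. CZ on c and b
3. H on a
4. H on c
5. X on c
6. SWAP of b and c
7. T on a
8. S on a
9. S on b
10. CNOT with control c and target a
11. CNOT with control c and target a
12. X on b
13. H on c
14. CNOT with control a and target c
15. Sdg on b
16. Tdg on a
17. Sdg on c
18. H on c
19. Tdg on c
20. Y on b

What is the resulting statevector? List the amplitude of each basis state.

The final amplitudes are -1/4 + I/4 on |000>, -sqrt(2)/4 on |001>, -1/4 + I/4 on |010>, -sqrt(2)/4 on |011>, -1/4 - I/4 on |100>, (-1 + I)*exp(3*I*pi/4)/4 on |101>, -1/4 - I/4 on |110>, (-1 + I)*exp(3*I*pi/4)/4 on |111>.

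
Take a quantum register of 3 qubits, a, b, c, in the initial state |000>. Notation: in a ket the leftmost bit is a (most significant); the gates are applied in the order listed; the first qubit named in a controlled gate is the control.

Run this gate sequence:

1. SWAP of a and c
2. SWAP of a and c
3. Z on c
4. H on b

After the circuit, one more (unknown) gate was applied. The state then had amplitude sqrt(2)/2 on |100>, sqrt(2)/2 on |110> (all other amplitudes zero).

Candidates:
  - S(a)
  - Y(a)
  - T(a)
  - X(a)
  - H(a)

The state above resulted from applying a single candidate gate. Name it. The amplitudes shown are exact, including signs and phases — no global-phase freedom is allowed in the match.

It was X(a) that produced the state shown.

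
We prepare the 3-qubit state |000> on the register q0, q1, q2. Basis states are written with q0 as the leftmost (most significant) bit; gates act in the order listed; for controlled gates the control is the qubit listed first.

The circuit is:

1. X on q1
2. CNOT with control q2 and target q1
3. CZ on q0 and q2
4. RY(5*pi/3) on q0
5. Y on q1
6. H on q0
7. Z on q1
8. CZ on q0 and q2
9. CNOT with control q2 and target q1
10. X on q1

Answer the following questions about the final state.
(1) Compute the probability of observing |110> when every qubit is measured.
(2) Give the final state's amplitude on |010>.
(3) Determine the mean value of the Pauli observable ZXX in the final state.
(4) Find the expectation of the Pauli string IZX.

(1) A full measurement returns |110> with probability sqrt(3)/4 + 1/2.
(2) |010> carries amplitude I*(-sqrt(2) + sqrt(6))/4 in the final state.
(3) The observable ZXX averages to 0.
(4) In the final state, IZX has expectation 0.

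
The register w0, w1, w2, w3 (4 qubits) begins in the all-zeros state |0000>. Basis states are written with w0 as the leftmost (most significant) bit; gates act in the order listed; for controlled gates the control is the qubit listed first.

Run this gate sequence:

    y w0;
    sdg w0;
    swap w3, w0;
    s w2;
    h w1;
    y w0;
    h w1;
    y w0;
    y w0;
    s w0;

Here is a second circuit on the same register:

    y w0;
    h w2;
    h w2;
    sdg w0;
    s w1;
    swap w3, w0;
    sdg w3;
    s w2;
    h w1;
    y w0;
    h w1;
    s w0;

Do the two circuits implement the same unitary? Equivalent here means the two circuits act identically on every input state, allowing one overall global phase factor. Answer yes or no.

No: there is an input state on which the two circuits produce genuinely different outputs (not merely differing by a phase).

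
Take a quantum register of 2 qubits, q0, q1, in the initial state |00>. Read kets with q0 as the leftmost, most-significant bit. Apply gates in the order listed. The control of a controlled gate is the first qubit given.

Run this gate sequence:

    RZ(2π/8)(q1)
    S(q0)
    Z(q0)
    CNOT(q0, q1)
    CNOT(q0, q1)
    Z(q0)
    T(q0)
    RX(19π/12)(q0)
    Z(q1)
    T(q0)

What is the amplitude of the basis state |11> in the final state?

The final state's coefficient on |11> equals 0. Key observation: gates 3-6 undo each other exactly, leaving only the rest of the circuit to track.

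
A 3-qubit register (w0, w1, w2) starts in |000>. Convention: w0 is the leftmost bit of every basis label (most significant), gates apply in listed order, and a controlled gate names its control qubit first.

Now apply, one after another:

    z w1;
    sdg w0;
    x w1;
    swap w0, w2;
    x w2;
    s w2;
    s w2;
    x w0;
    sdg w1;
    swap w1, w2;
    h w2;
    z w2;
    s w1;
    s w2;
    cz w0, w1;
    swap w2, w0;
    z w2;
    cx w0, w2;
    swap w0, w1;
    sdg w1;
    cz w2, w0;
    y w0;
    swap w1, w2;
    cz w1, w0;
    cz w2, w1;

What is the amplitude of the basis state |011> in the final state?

The amplitude on |011> is 0.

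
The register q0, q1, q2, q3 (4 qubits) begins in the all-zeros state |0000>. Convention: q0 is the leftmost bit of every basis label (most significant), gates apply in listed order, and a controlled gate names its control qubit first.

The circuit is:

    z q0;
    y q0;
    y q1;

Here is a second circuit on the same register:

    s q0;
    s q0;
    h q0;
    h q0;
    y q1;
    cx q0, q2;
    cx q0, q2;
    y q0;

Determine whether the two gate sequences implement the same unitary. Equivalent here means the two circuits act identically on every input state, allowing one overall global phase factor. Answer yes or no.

Yes, they are equivalent — the unitaries differ by at most a global phase.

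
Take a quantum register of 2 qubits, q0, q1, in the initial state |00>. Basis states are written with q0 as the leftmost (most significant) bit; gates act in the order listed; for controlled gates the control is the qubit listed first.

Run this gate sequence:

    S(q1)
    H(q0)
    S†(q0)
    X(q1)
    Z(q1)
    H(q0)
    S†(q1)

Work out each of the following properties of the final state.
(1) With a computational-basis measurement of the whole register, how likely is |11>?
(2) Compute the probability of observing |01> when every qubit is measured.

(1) The probability of measuring |11> is 1/2.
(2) Outcome |01> occurs with probability 1/2.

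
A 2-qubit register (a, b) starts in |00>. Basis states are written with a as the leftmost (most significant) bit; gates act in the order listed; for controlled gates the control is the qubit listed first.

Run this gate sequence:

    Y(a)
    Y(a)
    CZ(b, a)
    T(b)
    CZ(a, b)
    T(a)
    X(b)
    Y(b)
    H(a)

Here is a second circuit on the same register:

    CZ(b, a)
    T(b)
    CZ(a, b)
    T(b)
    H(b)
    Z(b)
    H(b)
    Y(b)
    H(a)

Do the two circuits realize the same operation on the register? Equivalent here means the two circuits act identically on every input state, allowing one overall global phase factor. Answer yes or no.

No, they are not equivalent — no single phase factor reconciles the two unitaries.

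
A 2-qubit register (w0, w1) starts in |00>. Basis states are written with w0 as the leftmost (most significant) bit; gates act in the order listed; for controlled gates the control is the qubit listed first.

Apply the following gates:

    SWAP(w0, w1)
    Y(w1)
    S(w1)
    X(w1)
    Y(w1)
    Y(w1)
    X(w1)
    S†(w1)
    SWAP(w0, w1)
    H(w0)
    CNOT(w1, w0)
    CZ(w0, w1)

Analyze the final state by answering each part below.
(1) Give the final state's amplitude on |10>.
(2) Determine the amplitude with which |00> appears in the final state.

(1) The amplitude on |10> is -sqrt(2)*I/2. Key observation: steps 3-8 multiply out to the identity, so the circuit reduces to the remaining gates.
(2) The final state's coefficient on |00> equals sqrt(2)*I/2.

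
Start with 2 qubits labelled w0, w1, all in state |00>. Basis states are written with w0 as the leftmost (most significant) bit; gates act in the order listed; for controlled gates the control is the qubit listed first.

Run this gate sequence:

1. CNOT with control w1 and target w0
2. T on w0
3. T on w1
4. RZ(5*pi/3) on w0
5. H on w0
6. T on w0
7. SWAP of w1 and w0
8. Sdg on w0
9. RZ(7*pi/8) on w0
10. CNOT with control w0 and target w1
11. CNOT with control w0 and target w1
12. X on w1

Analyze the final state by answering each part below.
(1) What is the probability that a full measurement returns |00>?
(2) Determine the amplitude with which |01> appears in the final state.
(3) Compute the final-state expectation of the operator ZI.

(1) A full measurement returns |00> with probability 1/2.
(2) The amplitude on |01> is sqrt(2)*exp(35*I*pi/48)/2.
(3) The expectation value of ZI is 1.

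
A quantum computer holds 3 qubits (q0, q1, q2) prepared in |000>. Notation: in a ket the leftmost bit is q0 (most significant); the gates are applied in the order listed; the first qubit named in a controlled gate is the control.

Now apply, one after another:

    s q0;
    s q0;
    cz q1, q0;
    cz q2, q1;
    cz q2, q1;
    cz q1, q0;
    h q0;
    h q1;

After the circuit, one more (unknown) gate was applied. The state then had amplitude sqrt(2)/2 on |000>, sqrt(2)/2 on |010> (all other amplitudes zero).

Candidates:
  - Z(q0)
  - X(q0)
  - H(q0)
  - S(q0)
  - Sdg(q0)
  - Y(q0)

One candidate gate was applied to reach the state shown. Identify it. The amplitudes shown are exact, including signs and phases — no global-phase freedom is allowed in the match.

The unique candidate consistent with the amplitudes is H(q0). Key observation: steps 3-6 multiply out to the identity, so the circuit reduces to the remaining gates.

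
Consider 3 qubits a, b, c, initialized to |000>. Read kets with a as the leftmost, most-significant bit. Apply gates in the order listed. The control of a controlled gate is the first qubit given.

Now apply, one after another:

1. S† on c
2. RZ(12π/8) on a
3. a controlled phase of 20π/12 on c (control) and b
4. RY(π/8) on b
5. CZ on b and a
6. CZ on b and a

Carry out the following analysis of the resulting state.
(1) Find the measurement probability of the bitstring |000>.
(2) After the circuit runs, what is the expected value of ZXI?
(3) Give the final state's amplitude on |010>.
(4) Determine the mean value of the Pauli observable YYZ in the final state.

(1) A full measurement returns |000> with probability cos(pi/16)**2. Key observation: steps 5-6 multiply out to the identity, so the circuit reduces to the remaining gates.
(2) The expectation value of ZXI is sqrt(2 - sqrt(2))/2.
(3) |010> carries amplitude -exp(I*pi/4)*sin(pi/16) in the final state.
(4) The observable YYZ averages to 0.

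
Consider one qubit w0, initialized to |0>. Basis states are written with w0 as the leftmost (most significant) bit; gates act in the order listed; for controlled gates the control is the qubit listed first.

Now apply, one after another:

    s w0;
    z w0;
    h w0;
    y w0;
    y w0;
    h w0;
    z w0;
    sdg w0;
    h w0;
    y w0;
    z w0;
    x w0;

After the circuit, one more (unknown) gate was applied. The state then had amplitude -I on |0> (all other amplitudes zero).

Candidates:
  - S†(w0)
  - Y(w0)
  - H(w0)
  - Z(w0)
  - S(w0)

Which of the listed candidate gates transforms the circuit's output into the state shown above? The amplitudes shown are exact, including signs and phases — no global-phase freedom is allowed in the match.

It was H(w0) that produced the state shown. Key observation: gates 1-8 undo each other exactly, leaving only the rest of the circuit to track.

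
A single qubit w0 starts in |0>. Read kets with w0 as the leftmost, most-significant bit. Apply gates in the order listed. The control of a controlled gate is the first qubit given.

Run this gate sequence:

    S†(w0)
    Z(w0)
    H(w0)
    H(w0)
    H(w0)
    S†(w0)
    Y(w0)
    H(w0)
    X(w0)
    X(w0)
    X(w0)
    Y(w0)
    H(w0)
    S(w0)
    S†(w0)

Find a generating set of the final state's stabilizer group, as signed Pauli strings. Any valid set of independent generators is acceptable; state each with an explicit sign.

One valid set of independent stabilizer generators is +Y (any independent generating set of the same group is equally correct). Key observation: the block from step 3 through step 4 cancels to the identity and can be dropped.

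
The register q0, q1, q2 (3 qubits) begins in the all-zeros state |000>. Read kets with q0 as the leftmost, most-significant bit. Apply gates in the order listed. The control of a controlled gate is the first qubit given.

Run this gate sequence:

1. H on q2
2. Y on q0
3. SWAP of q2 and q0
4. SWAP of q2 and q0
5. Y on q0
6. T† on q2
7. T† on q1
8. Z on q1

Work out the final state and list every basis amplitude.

The resulting statevector has amplitude sqrt(2)/2 on |000>, -sqrt(2)*exp(3*I*pi/4)/2 on |001>, and 0 on every other basis state.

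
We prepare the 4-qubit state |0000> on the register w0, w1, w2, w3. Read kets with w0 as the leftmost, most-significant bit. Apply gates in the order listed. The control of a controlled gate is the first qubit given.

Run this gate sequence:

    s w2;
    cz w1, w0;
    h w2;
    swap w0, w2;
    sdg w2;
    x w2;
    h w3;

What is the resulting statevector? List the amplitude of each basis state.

After the circuit, the state carries amplitude 1/2 on |0010>, 1/2 on |0011>, 1/2 on |1010>, 1/2 on |1011>, and 0 on every other basis state.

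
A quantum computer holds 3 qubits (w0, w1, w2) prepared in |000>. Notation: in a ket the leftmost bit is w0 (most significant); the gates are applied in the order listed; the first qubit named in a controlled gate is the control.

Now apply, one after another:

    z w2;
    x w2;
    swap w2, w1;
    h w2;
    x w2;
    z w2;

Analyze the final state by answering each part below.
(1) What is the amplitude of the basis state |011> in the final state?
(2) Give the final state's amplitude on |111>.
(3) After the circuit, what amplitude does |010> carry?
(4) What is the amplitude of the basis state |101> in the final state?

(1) The amplitude on |011> is -sqrt(2)/2.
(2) |111> carries amplitude 0 in the final state.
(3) The final state's coefficient on |010> equals sqrt(2)/2.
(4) The final state's coefficient on |101> equals 0.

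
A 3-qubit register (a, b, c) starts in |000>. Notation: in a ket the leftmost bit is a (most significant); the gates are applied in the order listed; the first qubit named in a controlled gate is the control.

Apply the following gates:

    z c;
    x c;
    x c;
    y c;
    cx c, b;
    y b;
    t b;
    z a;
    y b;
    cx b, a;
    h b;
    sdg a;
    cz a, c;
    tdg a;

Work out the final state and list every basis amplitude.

The final amplitudes are sqrt(2)*exp(3*I*pi/4)/2 on |101>, -sqrt(2)*exp(3*I*pi/4)/2 on |111>, and 0 on every other basis state.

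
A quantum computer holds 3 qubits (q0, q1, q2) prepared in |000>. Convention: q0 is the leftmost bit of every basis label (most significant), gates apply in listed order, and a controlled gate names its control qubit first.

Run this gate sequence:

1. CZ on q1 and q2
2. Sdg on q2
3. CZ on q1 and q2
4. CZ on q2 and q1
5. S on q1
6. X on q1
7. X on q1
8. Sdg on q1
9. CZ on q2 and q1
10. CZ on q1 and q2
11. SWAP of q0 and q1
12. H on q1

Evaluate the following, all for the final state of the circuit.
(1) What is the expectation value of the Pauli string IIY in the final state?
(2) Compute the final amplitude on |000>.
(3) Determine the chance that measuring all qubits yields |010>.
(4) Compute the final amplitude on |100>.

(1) In the final state, IIY has expectation 0. Key observation: gates 3-10 undo each other exactly, leaving only the rest of the circuit to track.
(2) The final state's coefficient on |000> equals sqrt(2)/2.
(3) The probability of measuring |010> is 1/2.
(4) The final state's coefficient on |100> equals 0.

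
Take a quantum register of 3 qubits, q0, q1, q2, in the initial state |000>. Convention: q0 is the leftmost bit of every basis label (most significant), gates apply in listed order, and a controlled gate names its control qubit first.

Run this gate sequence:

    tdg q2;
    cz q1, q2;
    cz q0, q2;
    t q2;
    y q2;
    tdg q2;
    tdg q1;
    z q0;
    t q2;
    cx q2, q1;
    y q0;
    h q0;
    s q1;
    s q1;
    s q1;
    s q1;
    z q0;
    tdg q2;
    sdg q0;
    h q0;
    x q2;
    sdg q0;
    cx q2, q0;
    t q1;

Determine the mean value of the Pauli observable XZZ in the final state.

In the final state, XZZ has expectation -1.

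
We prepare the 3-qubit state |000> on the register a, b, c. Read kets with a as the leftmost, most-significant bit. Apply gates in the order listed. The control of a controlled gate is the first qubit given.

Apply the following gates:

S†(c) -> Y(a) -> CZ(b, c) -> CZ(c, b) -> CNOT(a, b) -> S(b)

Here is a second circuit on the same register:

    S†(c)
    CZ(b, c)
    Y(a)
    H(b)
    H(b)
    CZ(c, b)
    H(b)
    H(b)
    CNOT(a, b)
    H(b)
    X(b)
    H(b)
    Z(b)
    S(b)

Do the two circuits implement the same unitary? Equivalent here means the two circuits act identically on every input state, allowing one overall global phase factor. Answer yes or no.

Yes: on every input state the two circuits agree up to one overall phase factor.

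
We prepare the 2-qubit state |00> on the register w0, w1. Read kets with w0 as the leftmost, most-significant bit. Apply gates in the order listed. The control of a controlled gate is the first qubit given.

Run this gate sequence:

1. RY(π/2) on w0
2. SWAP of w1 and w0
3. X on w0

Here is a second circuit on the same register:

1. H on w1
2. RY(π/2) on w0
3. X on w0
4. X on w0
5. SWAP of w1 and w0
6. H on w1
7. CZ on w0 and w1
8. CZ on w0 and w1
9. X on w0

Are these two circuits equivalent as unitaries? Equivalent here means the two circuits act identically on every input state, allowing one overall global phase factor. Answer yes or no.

No — the two circuits implement different unitaries, even allowing a global phase.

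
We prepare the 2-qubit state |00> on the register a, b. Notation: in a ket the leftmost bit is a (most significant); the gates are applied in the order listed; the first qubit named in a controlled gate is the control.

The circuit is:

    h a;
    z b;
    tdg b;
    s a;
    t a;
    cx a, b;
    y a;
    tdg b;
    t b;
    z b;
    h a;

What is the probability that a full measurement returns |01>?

The probability of measuring |01> is 1/4.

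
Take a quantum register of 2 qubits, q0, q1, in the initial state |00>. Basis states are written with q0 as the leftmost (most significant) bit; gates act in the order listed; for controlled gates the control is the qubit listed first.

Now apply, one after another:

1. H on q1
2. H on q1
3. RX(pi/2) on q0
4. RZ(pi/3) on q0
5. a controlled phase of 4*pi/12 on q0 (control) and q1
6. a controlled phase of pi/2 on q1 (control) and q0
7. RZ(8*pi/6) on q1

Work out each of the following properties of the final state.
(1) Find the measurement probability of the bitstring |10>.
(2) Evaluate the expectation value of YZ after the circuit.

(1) The probability of measuring |10> is 1/2.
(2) In the final state, YZ has expectation -1/2.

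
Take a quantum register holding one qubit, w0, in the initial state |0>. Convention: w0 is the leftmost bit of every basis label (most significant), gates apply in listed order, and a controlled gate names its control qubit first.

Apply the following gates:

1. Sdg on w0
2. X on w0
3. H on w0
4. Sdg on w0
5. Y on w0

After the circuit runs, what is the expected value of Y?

In the final state, Y has expectation 1.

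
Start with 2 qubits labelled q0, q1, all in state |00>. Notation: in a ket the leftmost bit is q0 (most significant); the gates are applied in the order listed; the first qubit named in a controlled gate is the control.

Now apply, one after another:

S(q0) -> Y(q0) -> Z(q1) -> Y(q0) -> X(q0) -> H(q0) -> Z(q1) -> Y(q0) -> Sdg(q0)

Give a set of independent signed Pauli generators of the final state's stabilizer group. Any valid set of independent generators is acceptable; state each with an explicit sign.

The stabilizer group can be generated by -YI, +IZ, among other valid generating sets.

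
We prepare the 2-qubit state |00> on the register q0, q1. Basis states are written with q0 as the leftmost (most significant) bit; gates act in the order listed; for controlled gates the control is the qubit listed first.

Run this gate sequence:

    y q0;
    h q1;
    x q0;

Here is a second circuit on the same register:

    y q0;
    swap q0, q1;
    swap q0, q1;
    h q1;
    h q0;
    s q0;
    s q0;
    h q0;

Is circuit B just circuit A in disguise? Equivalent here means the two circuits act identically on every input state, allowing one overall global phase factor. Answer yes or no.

Yes, they are equivalent — the unitaries differ by at most a global phase.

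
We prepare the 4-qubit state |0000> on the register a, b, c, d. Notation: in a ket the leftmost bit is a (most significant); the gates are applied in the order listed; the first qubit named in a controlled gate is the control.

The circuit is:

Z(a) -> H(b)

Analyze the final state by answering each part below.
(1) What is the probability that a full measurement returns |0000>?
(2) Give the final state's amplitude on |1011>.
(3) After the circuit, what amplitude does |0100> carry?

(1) Outcome |0000> occurs with probability 1/2.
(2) The final state's coefficient on |1011> equals 0.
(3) The final state's coefficient on |0100> equals sqrt(2)/2.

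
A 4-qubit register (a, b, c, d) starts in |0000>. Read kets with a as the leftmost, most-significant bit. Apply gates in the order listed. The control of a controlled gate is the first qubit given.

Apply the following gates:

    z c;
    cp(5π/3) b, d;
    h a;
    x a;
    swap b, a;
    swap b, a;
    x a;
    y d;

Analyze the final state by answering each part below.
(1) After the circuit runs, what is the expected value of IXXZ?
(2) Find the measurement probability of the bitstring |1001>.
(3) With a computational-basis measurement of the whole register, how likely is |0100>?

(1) The expectation value of IXXZ is 0. Key observation: the block from step 4 through step 7 cancels to the identity and can be dropped.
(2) The probability of measuring |1001> is 1/2.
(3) Outcome |0100> occurs with probability 0.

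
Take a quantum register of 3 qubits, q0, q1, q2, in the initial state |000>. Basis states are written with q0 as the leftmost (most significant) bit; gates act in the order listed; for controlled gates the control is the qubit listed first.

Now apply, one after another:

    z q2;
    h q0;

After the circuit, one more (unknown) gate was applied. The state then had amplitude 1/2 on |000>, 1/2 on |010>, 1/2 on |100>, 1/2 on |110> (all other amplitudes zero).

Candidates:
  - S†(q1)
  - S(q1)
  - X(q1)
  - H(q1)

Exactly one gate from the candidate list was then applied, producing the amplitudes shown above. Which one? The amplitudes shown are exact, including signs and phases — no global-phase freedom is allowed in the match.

The unique candidate consistent with the amplitudes is H(q1).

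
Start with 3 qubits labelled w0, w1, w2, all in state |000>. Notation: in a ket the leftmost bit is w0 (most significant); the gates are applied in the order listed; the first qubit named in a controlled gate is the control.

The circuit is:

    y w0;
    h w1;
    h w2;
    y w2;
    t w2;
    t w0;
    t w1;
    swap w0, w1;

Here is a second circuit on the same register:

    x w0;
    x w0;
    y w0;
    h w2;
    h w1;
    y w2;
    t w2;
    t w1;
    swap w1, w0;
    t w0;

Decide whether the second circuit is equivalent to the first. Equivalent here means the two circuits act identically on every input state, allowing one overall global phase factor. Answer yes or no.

No — the two circuits implement different unitaries, even allowing a global phase.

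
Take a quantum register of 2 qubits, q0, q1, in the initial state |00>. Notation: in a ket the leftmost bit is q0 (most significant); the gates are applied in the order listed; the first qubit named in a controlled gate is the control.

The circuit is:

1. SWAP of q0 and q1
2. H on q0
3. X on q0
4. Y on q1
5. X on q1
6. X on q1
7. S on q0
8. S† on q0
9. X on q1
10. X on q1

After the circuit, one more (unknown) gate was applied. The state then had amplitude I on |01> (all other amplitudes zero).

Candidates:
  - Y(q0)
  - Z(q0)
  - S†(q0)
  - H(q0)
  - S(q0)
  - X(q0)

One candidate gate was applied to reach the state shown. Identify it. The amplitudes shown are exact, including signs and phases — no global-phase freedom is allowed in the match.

It was H(q0) that produced the state shown. Key observation: gates 5-10 undo each other exactly, leaving only the rest of the circuit to track.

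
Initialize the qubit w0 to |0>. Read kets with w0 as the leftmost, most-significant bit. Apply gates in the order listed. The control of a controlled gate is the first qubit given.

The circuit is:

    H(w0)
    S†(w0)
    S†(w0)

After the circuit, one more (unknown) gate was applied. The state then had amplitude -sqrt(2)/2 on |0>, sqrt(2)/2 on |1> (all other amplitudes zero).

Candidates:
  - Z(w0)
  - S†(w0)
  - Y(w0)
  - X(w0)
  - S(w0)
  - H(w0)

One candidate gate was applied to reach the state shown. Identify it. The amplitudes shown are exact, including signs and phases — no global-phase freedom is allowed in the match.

It was X(w0) that produced the state shown.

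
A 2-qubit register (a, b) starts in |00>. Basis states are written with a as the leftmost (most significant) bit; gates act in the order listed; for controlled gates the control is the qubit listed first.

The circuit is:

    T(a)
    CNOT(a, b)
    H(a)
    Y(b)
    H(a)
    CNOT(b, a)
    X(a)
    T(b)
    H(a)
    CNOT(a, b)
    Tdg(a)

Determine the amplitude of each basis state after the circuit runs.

The final amplitudes are 0 on |00>, sqrt(2)*exp(3*I*pi/4)/2 on |01>, sqrt(2)*I/2 on |10>, 0 on |11>.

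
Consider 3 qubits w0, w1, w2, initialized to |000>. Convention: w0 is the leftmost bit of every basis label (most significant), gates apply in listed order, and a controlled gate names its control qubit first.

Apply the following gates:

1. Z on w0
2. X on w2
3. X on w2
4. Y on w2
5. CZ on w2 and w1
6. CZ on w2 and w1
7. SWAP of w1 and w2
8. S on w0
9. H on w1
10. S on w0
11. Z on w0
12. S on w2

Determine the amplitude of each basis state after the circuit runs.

After the circuit, the state carries amplitude sqrt(2)*I/2 on |000>, -sqrt(2)*I/2 on |010>, and 0 on every other basis state.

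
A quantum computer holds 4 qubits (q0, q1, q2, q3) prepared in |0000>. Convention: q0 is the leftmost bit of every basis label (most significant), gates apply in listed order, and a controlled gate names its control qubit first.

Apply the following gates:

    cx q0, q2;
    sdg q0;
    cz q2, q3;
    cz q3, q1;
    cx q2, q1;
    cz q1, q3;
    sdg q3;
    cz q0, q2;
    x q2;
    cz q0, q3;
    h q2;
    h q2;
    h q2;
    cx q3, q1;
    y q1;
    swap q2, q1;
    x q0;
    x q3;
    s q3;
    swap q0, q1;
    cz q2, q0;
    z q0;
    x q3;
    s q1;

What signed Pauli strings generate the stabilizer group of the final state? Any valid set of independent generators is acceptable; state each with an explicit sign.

The final state is stabilized by the group generated by -XIII, -IZII, -IIZI, +IIIZ; other independent generating sets are equally valid. Key observation: steps 12-13 multiply out to the identity, so the circuit reduces to the remaining gates.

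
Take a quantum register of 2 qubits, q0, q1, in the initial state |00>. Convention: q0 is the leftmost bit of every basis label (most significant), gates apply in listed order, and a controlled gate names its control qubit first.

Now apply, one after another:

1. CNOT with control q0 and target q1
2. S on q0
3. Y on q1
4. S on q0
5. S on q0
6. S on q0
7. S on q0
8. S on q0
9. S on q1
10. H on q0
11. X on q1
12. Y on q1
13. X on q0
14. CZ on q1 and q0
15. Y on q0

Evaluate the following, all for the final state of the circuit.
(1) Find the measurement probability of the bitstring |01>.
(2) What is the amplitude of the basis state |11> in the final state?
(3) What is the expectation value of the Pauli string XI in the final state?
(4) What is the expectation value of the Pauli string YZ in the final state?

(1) A full measurement returns |01> with probability 1/2. Key observation: steps 5-8 multiply out to the identity, so the circuit reduces to the remaining gates.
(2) |11> carries amplitude sqrt(2)/2 in the final state.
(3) The expectation value of XI is 1.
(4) The expectation value of YZ is 0.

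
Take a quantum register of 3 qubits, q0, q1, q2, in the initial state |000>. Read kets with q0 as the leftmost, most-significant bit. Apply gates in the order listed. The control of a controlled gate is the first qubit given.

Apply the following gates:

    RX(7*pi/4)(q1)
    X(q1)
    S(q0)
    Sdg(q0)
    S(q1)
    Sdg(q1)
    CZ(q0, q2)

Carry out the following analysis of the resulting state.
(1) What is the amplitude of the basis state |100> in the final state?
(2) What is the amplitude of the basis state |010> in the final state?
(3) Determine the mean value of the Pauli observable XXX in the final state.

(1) The amplitude on |100> is 0. Key observation: steps 5-6 multiply out to the identity, so the circuit reduces to the remaining gates.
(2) The amplitude on |010> is -sqrt(sqrt(2) + 2)/2.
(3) The expectation value of XXX is 0.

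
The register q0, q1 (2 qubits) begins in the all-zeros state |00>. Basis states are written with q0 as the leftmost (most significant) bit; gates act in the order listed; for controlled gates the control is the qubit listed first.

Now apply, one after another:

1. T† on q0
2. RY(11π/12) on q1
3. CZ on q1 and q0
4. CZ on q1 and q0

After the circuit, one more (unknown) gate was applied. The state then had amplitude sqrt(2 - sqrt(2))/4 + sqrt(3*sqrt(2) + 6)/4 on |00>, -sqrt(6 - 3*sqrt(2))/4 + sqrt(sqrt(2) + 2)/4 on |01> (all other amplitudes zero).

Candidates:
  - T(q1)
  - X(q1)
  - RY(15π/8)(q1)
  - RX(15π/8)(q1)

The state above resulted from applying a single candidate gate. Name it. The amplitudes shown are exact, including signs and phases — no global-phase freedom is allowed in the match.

The applied gate was X(q1).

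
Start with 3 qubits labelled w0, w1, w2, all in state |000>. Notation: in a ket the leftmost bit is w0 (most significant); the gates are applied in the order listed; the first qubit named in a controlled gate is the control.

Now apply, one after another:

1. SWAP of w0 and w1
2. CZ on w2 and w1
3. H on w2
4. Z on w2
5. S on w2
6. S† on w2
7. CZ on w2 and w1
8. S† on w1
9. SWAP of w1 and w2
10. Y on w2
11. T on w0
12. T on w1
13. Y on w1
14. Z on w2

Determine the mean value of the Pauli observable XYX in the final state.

The expectation value of XYX is 0.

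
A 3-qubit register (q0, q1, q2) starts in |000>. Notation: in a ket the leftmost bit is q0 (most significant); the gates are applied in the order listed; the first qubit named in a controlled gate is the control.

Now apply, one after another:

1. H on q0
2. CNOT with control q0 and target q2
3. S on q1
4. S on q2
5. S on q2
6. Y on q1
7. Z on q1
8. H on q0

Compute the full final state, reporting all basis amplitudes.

After the circuit, the state carries amplitude 0 on |000>, 0 on |001>, -I/2 on |010>, I/2 on |011>, 0 on |100>, 0 on |101>, -I/2 on |110>, -I/2 on |111>.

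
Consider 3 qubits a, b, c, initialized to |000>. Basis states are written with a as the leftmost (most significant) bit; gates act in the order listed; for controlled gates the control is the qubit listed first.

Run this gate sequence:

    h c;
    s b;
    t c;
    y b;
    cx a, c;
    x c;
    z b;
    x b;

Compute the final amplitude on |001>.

The final state's coefficient on |001> equals -sqrt(2)*I/2.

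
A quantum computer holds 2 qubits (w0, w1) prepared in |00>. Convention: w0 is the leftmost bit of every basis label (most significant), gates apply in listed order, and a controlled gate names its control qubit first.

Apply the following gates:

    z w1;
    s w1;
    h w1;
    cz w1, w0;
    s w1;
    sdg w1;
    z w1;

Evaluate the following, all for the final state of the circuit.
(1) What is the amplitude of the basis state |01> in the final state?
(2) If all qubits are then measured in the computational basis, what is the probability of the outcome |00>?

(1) |01> carries amplitude -sqrt(2)/2 in the final state.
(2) The probability of measuring |00> is 1/2.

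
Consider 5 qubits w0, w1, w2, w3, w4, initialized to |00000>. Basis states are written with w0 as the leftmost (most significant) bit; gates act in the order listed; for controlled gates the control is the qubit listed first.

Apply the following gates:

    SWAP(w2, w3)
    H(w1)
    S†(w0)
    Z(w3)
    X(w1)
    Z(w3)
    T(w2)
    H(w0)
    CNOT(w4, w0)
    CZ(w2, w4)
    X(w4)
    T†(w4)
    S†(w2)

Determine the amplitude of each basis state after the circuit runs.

After the circuit, the state carries amplitude -exp(3*I*pi/4)/2 on |00001>, -exp(3*I*pi/4)/2 on |01001>, -exp(3*I*pi/4)/2 on |10001>, -exp(3*I*pi/4)/2 on |11001>, and 0 on every other basis state.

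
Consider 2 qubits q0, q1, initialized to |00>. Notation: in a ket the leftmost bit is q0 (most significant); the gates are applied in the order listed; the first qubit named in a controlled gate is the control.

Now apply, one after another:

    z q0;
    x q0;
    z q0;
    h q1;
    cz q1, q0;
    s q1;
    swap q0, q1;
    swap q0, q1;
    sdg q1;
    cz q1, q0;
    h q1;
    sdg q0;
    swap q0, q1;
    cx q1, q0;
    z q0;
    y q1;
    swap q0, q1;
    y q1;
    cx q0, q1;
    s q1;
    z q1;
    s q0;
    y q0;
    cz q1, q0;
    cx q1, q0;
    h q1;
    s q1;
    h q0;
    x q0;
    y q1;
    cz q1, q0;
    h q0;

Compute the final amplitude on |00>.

The final state's coefficient on |00> equals 0.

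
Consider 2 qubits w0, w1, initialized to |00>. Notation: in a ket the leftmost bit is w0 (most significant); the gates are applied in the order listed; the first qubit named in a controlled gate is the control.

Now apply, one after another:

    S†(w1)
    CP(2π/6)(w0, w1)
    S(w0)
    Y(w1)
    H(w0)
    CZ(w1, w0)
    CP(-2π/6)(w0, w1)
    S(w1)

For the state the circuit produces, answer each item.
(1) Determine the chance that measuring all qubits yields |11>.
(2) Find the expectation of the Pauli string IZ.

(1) Outcome |11> occurs with probability 1/2.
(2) The expectation value of IZ is -1.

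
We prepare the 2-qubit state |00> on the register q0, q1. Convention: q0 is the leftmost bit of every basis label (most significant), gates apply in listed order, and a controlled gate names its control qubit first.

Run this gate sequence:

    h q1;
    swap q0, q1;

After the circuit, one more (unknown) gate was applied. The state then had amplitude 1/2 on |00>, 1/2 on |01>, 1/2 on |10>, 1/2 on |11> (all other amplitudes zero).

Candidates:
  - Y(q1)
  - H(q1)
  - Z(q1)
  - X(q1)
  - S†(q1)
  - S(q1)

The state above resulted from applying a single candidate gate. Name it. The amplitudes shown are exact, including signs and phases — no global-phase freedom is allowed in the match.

The applied gate was H(q1).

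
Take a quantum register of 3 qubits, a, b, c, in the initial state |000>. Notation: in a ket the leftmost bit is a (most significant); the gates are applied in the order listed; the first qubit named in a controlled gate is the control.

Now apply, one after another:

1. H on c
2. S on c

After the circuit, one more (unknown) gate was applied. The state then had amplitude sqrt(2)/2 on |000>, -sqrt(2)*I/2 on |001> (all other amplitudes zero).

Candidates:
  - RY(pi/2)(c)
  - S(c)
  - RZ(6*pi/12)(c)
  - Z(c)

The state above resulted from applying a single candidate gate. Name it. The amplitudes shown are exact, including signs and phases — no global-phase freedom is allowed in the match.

It was Z(c) that produced the state shown.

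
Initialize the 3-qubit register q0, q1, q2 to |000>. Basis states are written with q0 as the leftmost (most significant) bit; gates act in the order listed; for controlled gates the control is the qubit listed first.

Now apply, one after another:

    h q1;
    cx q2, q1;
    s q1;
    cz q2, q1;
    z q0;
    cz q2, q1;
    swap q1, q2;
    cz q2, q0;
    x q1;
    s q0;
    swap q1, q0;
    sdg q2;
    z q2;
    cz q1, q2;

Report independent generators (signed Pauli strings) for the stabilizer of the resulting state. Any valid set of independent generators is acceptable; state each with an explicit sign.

The stabilizer group can be generated by -IIX, -ZII, +IZI, among other valid generating sets.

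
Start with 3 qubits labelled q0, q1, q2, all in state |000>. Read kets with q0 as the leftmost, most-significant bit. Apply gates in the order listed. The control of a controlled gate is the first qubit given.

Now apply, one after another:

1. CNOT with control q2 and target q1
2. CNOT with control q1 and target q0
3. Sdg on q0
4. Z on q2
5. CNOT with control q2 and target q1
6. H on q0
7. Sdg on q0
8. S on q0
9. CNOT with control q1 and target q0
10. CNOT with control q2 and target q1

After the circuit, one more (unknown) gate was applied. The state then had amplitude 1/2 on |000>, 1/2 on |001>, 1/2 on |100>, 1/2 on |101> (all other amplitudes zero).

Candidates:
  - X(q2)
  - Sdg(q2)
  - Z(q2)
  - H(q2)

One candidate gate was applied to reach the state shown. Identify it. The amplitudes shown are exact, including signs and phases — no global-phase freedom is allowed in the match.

The unique candidate consistent with the amplitudes is H(q2).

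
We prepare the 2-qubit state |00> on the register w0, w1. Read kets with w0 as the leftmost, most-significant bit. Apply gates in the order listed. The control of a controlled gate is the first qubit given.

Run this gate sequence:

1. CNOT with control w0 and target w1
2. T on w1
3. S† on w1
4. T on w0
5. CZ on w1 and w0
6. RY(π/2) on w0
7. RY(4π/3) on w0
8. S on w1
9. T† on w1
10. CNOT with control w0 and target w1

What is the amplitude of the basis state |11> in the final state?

The final state's coefficient on |11> equals -sqrt(2)/4 + sqrt(6)/4.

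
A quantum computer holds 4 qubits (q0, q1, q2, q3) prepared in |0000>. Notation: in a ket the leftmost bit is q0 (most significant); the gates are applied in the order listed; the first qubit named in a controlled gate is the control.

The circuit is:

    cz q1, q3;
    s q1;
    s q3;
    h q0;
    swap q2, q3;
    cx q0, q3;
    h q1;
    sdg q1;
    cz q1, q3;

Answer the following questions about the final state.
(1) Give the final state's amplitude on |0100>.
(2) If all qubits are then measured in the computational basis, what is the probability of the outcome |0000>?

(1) The amplitude on |0100> is -I/2.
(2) Outcome |0000> occurs with probability 1/4.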